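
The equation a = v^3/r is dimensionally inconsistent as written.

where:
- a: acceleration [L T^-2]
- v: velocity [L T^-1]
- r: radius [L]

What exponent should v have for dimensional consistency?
The exponent of v should be 2: a = v^2/r

The LHS a has dimensions [L T^-2]; v has dimensions [L T^-1].
As written, the RHS v^3/r (exponent 3 on v) has dimensions [L^2 T^-3], which does not match.
With exponent 2, the RHS v^2/r has dimensions [L T^-2], matching the LHS.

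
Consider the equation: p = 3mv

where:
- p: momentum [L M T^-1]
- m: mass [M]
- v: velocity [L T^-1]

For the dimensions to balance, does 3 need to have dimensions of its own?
No

p has dimensions [L M T^-1] and mv already has dimensions [L M T^-1], so the equation balances without 3 contributing any dimensions. 3 is a pure (dimensionless) number; changing or removing it would not affect dimensional consistency.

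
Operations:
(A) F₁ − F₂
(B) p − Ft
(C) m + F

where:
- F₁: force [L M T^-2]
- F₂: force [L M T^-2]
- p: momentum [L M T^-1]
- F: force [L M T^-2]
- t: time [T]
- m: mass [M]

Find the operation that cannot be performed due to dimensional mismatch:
(C) m + F

(A) F₁ − F₂: F₁ [L M T^-2] and F₂ [L M T^-2] — same dimensions ✓
(B) p − Ft: p [L M T^-1] and Ft [L M T^-1] — same dimensions ✓
(C) m + F: m [M] and F [L M T^-2] — different dimensions cannot be added/subtracted ✗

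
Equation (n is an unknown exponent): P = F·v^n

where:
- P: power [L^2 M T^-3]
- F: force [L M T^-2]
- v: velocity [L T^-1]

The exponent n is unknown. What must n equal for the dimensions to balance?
n = 1

P has dimensions [L^2 M T^-3]; v has dimensions [L T^-1].
The rest of the RHS has dimensions [L M T^-2], so v^n must supply [L T^-1].
With n = 1: F·v^1 has dimensions [L^2 M T^-3], matching the LHS ✓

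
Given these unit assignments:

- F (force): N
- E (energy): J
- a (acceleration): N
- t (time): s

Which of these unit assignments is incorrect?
a

The variable a (acceleration) should have units m/s², not N.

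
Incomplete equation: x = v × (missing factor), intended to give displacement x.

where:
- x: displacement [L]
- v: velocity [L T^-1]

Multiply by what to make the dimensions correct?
t (time), dimensions [T]

x has dimensions [L] and v has dimensions [L T^-1].
The missing factor must have dimensions [L] / [L T^-1] = [T], i.e. time (t).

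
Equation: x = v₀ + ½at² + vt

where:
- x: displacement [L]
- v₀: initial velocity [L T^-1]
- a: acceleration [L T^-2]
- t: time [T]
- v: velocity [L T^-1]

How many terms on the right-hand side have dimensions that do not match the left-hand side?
1

LHS x: [L]
- v₀: [L T^-1] ✗
- ½at²: [L] ✓
- vt: [L] ✓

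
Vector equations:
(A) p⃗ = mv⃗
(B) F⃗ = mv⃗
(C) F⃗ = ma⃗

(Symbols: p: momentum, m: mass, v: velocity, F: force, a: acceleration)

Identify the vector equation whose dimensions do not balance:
(B) F⃗ = mv⃗

(A) p⃗ = mv⃗: LHS [L M T^-1], RHS [L M T^-1] ✓ — mass (scalar) times velocity (vector)
(B) F⃗ = mv⃗: LHS [L M T^-2], RHS [L M T^-1] ✗ — mass times velocity is momentum, not force; should be ma⃗
(C) F⃗ = ma⃗: LHS [L M T^-2], RHS [L M T^-2] ✓ — Force and acceleration are vectors, mass is a scalar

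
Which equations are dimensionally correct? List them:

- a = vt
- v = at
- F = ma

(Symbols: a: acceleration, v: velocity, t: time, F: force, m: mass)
Dimensionally correct: v = at, F = ma
Dimensionally incorrect: a = vt
Ordered (correct first, then incorrect): v = at, F = ma, a = vt

- a = vt: LHS [L T^-2], RHS [L] → incorrect ✗
- v = at: LHS [L T^-1], RHS [L T^-1] → correct ✓
- F = ma: LHS [L M T^-2], RHS [L M T^-2] → correct ✓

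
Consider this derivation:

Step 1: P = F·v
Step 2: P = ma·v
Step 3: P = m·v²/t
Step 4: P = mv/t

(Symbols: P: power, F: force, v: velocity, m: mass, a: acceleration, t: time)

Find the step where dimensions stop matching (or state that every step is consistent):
Step 4

Step 1: P = F·v → LHS [L^2 M T^-3], RHS [L^2 M T^-3] ✓
Step 2: P = ma·v → LHS [L^2 M T^-3], RHS [L^2 M T^-3] ✓
Step 3: P = m·v²/t → LHS [L^2 M T^-3], RHS [L^2 M T^-3] ✓
Step 4: P = mv/t → LHS [L^2 M T^-3], RHS [L M T^-2] ✗

The first dimensional inconsistency appears in step 4: P = mv/t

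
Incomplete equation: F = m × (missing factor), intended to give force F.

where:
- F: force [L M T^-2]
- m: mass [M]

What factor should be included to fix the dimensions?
a (acceleration), dimensions [L T^-2]

F has dimensions [L M T^-2] and m has dimensions [M].
The missing factor must have dimensions [L M T^-2] / [M] = [L T^-2], i.e. acceleration (a).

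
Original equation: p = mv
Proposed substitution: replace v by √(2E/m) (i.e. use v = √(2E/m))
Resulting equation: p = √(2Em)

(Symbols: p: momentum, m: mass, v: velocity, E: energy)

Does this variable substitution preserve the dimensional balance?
Yes

[v] = [L T^-1] and [√(2E/m)] = [L T^-1]. These match, so the substitution replaces a quantity by one of the same dimensions and the result p = √(2Em) has LHS [L M T^-1] vs RHS [L M T^-1] — still consistent.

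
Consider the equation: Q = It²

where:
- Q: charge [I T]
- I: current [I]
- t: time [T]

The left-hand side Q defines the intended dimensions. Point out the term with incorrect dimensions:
The right-hand side term It²

Q has dimensions [I T], but It² has dimensions [I T^2], so the term It² is dimensionally wrong for Q.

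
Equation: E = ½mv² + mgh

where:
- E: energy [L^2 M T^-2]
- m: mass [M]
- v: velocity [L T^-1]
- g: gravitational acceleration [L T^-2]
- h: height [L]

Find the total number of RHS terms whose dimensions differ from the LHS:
0

LHS E: [L^2 M T^-2]
- ½mv²: [L^2 M T^-2] ✓
- mgh: [L^2 M T^-2] ✓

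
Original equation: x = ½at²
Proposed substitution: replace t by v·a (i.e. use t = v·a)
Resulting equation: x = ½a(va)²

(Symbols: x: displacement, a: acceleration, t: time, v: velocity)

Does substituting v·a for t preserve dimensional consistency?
No

[t] = [T] and [v·a] = [L^2 T^-3]. These differ, so the substitution replaces a quantity by one of different dimensions and the result x = ½a(va)² has LHS [L] vs RHS [L^5 T^-8] — inconsistent.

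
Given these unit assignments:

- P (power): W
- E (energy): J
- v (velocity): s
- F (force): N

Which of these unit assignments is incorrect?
v

The variable v (velocity) should have units m/s, not s.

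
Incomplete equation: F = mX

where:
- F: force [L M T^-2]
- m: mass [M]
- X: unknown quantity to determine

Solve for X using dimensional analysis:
X = a (acceleration), dimensions [L T^-2]

F has dimensions [L M T^-2]; the rest of the RHS (m) has dimensions [M].
So X must have dimensions [L T^-2] — X = a (acceleration).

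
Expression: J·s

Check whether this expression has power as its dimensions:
No

The expression J·s has dimensions [L^2 M T^-1], but power has dimensions [L^2 M T^-3].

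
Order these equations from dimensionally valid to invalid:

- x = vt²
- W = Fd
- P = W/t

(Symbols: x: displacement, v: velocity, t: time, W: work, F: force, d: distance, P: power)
Dimensionally correct: W = Fd, P = W/t
Dimensionally incorrect: x = vt²
Ordered (correct first, then incorrect): W = Fd, P = W/t, x = vt²

- x = vt²: LHS [L], RHS [L T] → incorrect ✗
- W = Fd: LHS [L^2 M T^-2], RHS [L^2 M T^-2] → correct ✓
- P = W/t: LHS [L^2 M T^-3], RHS [L^2 M T^-3] → correct ✓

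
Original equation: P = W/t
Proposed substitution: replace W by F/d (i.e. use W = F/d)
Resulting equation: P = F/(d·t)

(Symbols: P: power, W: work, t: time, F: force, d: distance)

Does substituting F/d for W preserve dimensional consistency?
No

[W] = [L^2 M T^-2] and [F/d] = [M T^-2]. These differ, so the substitution replaces a quantity by one of different dimensions and the result P = F/(d·t) has LHS [L^2 M T^-3] vs RHS [M T^-3] — inconsistent.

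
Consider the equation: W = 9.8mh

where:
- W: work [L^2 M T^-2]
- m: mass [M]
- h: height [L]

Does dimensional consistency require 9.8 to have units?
Yes

W has dimensions [L^2 M T^-2], while mh alone has dimensions [L M]. For the equation to balance, the factor 9.8 must carry dimensions [L T^-2] — it is a dimensional constant (a numerical value of a physical quantity with its units suppressed), not a pure number.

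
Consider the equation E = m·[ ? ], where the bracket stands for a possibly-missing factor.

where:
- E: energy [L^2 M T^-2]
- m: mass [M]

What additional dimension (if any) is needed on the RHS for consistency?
[L^2 T^-2] — velocity squared (e.g. v²)

E has dimensions [L^2 M T^-2]; m has dimensions [M].
The bracketed factor must supply [L^2 M T^-2] / [M] = [L^2 T^-2].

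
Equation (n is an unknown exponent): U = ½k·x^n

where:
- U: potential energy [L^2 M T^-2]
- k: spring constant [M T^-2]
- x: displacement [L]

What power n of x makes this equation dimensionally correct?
n = 2

U has dimensions [L^2 M T^-2]; x has dimensions [L].
The rest of the RHS has dimensions [M T^-2], so x^n must supply [L^2].
With n = 2: ½k·x^2 has dimensions [L^2 M T^-2], matching the LHS ✓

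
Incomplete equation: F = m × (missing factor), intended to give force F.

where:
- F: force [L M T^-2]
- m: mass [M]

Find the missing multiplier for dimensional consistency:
a (acceleration), dimensions [L T^-2]

F has dimensions [L M T^-2] and m has dimensions [M].
The missing factor must have dimensions [L M T^-2] / [M] = [L T^-2], i.e. acceleration (a).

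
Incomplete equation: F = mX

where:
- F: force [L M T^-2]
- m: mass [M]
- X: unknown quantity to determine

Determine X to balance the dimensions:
X = a (acceleration), dimensions [L T^-2]

F has dimensions [L M T^-2]; the rest of the RHS (m) has dimensions [M].
So X must have dimensions [L T^-2] — X = a (acceleration).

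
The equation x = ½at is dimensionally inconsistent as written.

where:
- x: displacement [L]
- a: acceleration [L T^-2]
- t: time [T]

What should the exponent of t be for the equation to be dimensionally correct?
The exponent of t should be 2: x = ½at^2

The LHS x has dimensions [L]; t has dimensions [T].
As written, the RHS ½at (exponent 1 on t) has dimensions [L T^-1], which does not match.
With exponent 2, the RHS ½at^2 has dimensions [L], matching the LHS.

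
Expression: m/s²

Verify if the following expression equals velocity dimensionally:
No

The expression m/s² has dimensions [L T^-2], but velocity has dimensions [L T^-1].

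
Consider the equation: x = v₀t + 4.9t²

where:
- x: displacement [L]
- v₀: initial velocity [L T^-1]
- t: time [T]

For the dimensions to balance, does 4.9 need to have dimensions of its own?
Yes

x has dimensions [L], while t² alone has dimensions [T^2]. For the equation to balance, the factor 4.9 must carry dimensions [L T^-2] — it is a dimensional constant (a numerical value of a physical quantity with its units suppressed), not a pure number.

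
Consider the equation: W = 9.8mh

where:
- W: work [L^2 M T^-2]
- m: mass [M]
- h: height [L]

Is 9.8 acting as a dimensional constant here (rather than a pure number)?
Yes

W has dimensions [L^2 M T^-2], while mh alone has dimensions [L M]. For the equation to balance, the factor 9.8 must carry dimensions [L T^-2] — it is a dimensional constant (a numerical value of a physical quantity with its units suppressed), not a pure number.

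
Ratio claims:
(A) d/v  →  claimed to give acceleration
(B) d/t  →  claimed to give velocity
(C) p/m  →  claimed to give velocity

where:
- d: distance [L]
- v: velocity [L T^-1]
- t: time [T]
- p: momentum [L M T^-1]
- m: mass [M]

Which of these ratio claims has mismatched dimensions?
(A) d/v does not give acceleration

(A) d/v: [T] ≠ acceleration [L T^-2] ✗
(B) d/t: [L T^-1] = velocity [L T^-1] ✓
(C) p/m: [L T^-1] = velocity [L T^-1] ✓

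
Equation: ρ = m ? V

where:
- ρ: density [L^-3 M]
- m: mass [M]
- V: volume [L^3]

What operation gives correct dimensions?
division (÷): ρ = m ÷ V

ρ [L^-3 M]; m [M]; V [L^3].
m × V → [L^3 M] ✗
m ÷ V → [L^-3 M] ✓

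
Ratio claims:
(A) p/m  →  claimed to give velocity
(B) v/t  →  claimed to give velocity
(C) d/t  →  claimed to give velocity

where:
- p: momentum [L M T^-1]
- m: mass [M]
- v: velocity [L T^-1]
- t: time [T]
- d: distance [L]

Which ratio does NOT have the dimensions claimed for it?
(B) v/t does not give velocity

(A) p/m: [L T^-1] = velocity [L T^-1] ✓
(B) v/t: [L T^-2] ≠ velocity [L T^-1] ✗
(C) d/t: [L T^-1] = velocity [L T^-1] ✓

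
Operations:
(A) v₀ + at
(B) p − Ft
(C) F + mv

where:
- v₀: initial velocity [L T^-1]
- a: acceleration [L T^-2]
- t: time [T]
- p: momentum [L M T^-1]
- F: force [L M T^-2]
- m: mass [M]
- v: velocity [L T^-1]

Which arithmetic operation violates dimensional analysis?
(C) F + mv

(A) v₀ + at: v₀ [L T^-1] and at [L T^-1] — same dimensions ✓
(B) p − Ft: p [L M T^-1] and Ft [L M T^-1] — same dimensions ✓
(C) F + mv: F [L M T^-2] and mv [L M T^-1] — different dimensions cannot be added/subtracted ✗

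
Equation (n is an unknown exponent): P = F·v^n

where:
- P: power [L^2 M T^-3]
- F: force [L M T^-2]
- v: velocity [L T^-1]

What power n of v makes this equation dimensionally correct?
n = 1

P has dimensions [L^2 M T^-3]; v has dimensions [L T^-1].
The rest of the RHS has dimensions [L M T^-2], so v^n must supply [L T^-1].
With n = 1: F·v^1 has dimensions [L^2 M T^-3], matching the LHS ✓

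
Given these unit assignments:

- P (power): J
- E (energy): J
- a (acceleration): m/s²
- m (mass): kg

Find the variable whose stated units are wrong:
P

The variable P (power) should have units W, not J.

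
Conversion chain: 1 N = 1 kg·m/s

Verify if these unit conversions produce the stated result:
The chain is incorrect (it contains an error).

Incorrect: Newton is kg·m/s², not kg·m/s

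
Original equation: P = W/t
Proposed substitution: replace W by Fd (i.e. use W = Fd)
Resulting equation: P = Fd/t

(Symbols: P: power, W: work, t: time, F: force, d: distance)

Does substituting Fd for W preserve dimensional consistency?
Yes

[W] = [L^2 M T^-2] and [Fd] = [L^2 M T^-2]. These match, so the substitution replaces a quantity by one of the same dimensions and the result P = Fd/t has LHS [L^2 M T^-3] vs RHS [L^2 M T^-3] — still consistent.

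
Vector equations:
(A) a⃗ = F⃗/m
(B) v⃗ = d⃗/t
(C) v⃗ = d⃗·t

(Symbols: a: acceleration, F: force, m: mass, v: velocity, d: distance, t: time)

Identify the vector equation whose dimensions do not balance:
(C) v⃗ = d⃗·t

(A) a⃗ = F⃗/m: LHS [L T^-2], RHS [L T^-2] ✓ — force (vector) divided by mass (scalar)
(B) v⃗ = d⃗/t: LHS [L T^-1], RHS [L T^-1] ✓ — displacement (vector) divided by time (scalar)
(C) v⃗ = d⃗·t: LHS [L T^-1], RHS [L T] ✗ — velocity is displacement per time; should be d⃗/t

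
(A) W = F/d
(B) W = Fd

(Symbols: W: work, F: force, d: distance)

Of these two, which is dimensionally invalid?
(A)

(A) W = F/d: LHS [L^2 M T^-2], RHS [M T^-2] ✗
(B) W = Fd: LHS [L^2 M T^-2], RHS [L^2 M T^-2] ✓

Expression (A) W = F/d is dimensionally incorrect.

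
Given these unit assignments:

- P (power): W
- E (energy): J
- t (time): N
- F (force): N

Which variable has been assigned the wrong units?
t

The variable t (time) should have units s, not N.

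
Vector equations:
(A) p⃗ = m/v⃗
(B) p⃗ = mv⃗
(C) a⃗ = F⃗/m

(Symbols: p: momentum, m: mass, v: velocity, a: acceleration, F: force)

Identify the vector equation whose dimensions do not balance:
(A) p⃗ = m/v⃗

(A) p⃗ = m/v⃗: LHS [L M T^-1], RHS [L^-1 M T] ✗ — momentum is mass times velocity; should be mv⃗ (and division by a vector is undefined)
(B) p⃗ = mv⃗: LHS [L M T^-1], RHS [L M T^-1] ✓ — mass (scalar) times velocity (vector)
(C) a⃗ = F⃗/m: LHS [L T^-2], RHS [L T^-2] ✓ — force (vector) divided by mass (scalar)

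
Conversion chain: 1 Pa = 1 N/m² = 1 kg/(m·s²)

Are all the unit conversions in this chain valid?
The chain is correct (no errors).

Correct: Pascal is Newton per square meter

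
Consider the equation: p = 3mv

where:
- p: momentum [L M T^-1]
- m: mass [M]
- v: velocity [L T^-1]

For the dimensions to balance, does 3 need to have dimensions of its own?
No

p has dimensions [L M T^-1] and mv already has dimensions [L M T^-1], so the equation balances without 3 contributing any dimensions. 3 is a pure (dimensionless) number; changing or removing it would not affect dimensional consistency.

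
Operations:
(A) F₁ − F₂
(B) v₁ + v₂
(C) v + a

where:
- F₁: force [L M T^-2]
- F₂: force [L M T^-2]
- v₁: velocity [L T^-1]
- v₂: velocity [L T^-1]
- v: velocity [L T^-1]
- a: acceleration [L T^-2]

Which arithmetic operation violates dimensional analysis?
(C) v + a

(A) F₁ − F₂: F₁ [L M T^-2] and F₂ [L M T^-2] — same dimensions ✓
(B) v₁ + v₂: v₁ [L T^-1] and v₂ [L T^-1] — same dimensions ✓
(C) v + a: v [L T^-1] and a [L T^-2] — different dimensions cannot be added/subtracted ✗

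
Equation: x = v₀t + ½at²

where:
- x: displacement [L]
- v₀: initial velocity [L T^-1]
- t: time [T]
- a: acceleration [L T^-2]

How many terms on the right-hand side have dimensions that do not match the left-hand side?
0

LHS x: [L]
- v₀t: [L] ✓
- ½at²: [L] ✓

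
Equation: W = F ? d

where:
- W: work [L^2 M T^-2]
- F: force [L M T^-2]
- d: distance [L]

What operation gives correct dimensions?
multiplication (×): W = F × d

W [L^2 M T^-2]; F [L M T^-2]; d [L].
F × d → [L^2 M T^-2] ✓
F ÷ d → [M T^-2] ✗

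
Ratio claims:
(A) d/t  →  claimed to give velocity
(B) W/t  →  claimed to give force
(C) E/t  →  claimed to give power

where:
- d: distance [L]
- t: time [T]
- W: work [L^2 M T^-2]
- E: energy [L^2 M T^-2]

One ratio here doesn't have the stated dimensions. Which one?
(B) W/t does not give force

(A) d/t: [L T^-1] = velocity [L T^-1] ✓
(B) W/t: [L^2 M T^-3] ≠ force [L M T^-2] ✗
(C) E/t: [L^2 M T^-3] = power [L^2 M T^-3] ✓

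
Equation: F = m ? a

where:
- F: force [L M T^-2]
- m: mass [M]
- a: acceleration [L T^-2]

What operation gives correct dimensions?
multiplication (×): F = m × a

F [L M T^-2]; m [M]; a [L T^-2].
m × a → [L M T^-2] ✓
m ÷ a → [L^-1 M T^2] ✗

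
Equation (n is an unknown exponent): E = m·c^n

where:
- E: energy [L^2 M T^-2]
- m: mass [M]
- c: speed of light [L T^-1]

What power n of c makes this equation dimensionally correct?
n = 2

E has dimensions [L^2 M T^-2]; c has dimensions [L T^-1].
The rest of the RHS has dimensions [M], so c^n must supply [L^2 T^-2].
With n = 2: m·c^2 has dimensions [L^2 M T^-2], matching the LHS ✓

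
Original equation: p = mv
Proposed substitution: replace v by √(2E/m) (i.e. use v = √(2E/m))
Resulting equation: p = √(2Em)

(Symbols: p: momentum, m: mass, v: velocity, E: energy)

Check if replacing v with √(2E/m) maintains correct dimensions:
Yes

[v] = [L T^-1] and [√(2E/m)] = [L T^-1]. These match, so the substitution replaces a quantity by one of the same dimensions and the result p = √(2Em) has LHS [L M T^-1] vs RHS [L M T^-1] — still consistent.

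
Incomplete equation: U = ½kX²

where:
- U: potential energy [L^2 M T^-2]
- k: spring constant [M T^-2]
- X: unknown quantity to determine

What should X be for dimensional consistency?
X = x (displacement), dimensions [L]

U has dimensions [L^2 M T^-2]; the rest of the RHS (½k) has dimensions [M T^-2].
So X² must have dimensions [L^2], i.e. X has dimensions [L] — X = x (displacement).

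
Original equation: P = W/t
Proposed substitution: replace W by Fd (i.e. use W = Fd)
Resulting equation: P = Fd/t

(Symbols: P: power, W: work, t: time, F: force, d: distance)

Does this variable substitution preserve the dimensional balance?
Yes

[W] = [L^2 M T^-2] and [Fd] = [L^2 M T^-2]. These match, so the substitution replaces a quantity by one of the same dimensions and the result P = Fd/t has LHS [L^2 M T^-3] vs RHS [L^2 M T^-3] — still consistent.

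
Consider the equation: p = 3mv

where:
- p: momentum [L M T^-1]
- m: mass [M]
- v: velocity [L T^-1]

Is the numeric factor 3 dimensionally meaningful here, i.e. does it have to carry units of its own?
No

p has dimensions [L M T^-1] and mv already has dimensions [L M T^-1], so the equation balances without 3 contributing any dimensions. 3 is a pure (dimensionless) number; changing or removing it would not affect dimensional consistency.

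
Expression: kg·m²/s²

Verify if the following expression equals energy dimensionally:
Yes

The expression kg·m²/s² has dimensions [L^2 M T^-2], which is exactly energy [L^2 M T^-2].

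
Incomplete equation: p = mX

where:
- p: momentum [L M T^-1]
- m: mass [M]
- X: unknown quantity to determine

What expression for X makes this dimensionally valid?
X = v (velocity), dimensions [L T^-1]

p has dimensions [L M T^-1]; the rest of the RHS (m) has dimensions [M].
So X must have dimensions [L T^-1] — X = v (velocity).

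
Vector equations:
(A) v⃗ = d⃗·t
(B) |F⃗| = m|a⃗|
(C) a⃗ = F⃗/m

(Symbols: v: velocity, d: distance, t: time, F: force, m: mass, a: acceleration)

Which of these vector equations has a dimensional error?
(A) v⃗ = d⃗·t

(A) v⃗ = d⃗·t: LHS [L T^-1], RHS [L T] ✗ — velocity is displacement per time; should be d⃗/t
(B) |F⃗| = m|a⃗|: LHS [L M T^-2], RHS [L M T^-2] ✓ — magnitudes of vectors are scalars
(C) a⃗ = F⃗/m: LHS [L T^-2], RHS [L T^-2] ✓ — force (vector) divided by mass (scalar)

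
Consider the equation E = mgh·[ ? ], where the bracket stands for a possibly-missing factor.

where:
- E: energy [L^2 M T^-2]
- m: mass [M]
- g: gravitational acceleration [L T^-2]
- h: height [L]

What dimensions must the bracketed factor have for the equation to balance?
Nothing is missing — the bracketed factor must be dimensionless.

E has dimensions [L^2 M T^-2] and mgh already has dimensions [L^2 M T^-2], so E = mgh is dimensionally complete.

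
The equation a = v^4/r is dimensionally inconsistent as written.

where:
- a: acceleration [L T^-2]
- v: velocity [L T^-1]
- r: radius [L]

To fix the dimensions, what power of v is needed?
The exponent of v should be 2: a = v^2/r

The LHS a has dimensions [L T^-2]; v has dimensions [L T^-1].
As written, the RHS v^4/r (exponent 4 on v) has dimensions [L^3 T^-4], which does not match.
With exponent 2, the RHS v^2/r has dimensions [L T^-2], matching the LHS.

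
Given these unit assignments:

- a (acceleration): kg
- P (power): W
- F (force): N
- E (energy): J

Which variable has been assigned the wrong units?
a

The variable a (acceleration) should have units m/s², not kg.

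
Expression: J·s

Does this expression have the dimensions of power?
No

The expression J·s has dimensions [L^2 M T^-1], but power has dimensions [L^2 M T^-3].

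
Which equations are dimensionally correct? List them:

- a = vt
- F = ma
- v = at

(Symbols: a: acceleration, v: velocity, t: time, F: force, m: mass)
Dimensionally correct: F = ma, v = at
Dimensionally incorrect: a = vt
Ordered (correct first, then incorrect): F = ma, v = at, a = vt

- a = vt: LHS [L T^-2], RHS [L] → incorrect ✗
- F = ma: LHS [L M T^-2], RHS [L M T^-2] → correct ✓
- v = at: LHS [L T^-1], RHS [L T^-1] → correct ✓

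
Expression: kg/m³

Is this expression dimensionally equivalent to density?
Yes

The expression kg/m³ has dimensions [L^-3 M], which is exactly density [L^-3 M].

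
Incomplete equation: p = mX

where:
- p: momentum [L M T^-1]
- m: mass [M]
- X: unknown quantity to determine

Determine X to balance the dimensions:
X = v (velocity), dimensions [L T^-1]

p has dimensions [L M T^-1]; the rest of the RHS (m) has dimensions [M].
So X must have dimensions [L T^-1] — X = v (velocity).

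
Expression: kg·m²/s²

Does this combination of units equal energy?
Yes

The expression kg·m²/s² has dimensions [L^2 M T^-2], which is exactly energy [L^2 M T^-2].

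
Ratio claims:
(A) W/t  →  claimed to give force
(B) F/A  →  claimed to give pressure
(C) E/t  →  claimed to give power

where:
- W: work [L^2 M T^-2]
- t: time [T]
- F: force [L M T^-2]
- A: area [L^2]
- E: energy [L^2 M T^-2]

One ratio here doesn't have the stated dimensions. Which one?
(A) W/t does not give force

(A) W/t: [L^2 M T^-3] ≠ force [L M T^-2] ✗
(B) F/A: [L^-1 M T^-2] = pressure [L^-1 M T^-2] ✓
(C) E/t: [L^2 M T^-3] = power [L^2 M T^-3] ✓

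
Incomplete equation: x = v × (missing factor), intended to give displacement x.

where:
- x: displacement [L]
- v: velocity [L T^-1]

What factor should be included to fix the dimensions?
t (time), dimensions [T]

x has dimensions [L] and v has dimensions [L T^-1].
The missing factor must have dimensions [L] / [L T^-1] = [T], i.e. time (t).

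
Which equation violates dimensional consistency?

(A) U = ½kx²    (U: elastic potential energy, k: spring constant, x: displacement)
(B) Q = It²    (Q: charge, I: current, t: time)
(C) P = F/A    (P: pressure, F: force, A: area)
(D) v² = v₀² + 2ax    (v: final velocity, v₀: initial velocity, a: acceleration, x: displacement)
(B) Q = It²

The equation (B) Q = It² is dimensionally incorrect.

LHS (Q): [I T]
RHS (It²): [I T^2] ✗

The dimensions do not match. The other three equations balance.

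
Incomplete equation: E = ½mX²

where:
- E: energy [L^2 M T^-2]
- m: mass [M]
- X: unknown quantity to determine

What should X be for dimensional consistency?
X = v (velocity), dimensions [L T^-1]

E has dimensions [L^2 M T^-2]; the rest of the RHS (½m) has dimensions [M].
So X² must have dimensions [L^2 T^-2], i.e. X has dimensions [L T^-1] — X = v (velocity).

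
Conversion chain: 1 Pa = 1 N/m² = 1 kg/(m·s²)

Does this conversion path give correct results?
The chain is correct (no errors).

Correct: Pascal is Newton per square meter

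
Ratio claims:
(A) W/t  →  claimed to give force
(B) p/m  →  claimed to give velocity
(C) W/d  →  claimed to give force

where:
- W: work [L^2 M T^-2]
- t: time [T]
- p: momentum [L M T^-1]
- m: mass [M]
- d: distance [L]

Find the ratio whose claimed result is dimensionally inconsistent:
(A) W/t does not give force

(A) W/t: [L^2 M T^-3] ≠ force [L M T^-2] ✗
(B) p/m: [L T^-1] = velocity [L T^-1] ✓
(C) W/d: [L M T^-2] = force [L M T^-2] ✓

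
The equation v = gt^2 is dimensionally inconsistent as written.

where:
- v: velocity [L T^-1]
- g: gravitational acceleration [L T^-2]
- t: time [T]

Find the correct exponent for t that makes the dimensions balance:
The exponent of t should be 1: v = gt

The LHS v has dimensions [L T^-1]; t has dimensions [T].
As written, the RHS gt^2 (exponent 2 on t) has dimensions [L], which does not match.
With exponent 1, the RHS gt has dimensions [L T^-1], matching the LHS.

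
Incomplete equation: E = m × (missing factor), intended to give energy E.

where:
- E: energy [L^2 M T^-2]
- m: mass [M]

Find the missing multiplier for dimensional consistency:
v² (velocity squared), dimensions [L^2 T^-2]

E has dimensions [L^2 M T^-2] and m has dimensions [M].
The missing factor must have dimensions [L^2 M T^-2] / [M] = [L^2 T^-2], i.e. velocity squared (v²).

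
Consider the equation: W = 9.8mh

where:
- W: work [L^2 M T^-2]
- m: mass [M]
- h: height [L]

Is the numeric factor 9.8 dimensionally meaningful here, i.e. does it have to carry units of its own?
Yes

W has dimensions [L^2 M T^-2], while mh alone has dimensions [L M]. For the equation to balance, the factor 9.8 must carry dimensions [L T^-2] — it is a dimensional constant (a numerical value of a physical quantity with its units suppressed), not a pure number.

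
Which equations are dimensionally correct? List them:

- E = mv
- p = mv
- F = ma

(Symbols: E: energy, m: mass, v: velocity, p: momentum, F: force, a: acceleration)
Dimensionally correct: p = mv, F = ma
Dimensionally incorrect: E = mv
Ordered (correct first, then incorrect): p = mv, F = ma, E = mv

- E = mv: LHS [L^2 M T^-2], RHS [L M T^-1] → incorrect ✗
- p = mv: LHS [L M T^-1], RHS [L M T^-1] → correct ✓
- F = ma: LHS [L M T^-2], RHS [L M T^-2] → correct ✓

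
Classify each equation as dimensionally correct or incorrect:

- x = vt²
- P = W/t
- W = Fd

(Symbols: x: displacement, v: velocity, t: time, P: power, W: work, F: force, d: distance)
Dimensionally correct: P = W/t, W = Fd
Dimensionally incorrect: x = vt²
Ordered (correct first, then incorrect): P = W/t, W = Fd, x = vt²

- x = vt²: LHS [L], RHS [L T] → incorrect ✗
- P = W/t: LHS [L^2 M T^-3], RHS [L^2 M T^-3] → correct ✓
- W = Fd: LHS [L^2 M T^-2], RHS [L^2 M T^-2] → correct ✓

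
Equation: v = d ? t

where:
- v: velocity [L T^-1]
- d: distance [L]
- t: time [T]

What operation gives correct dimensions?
division (÷): v = d ÷ t

v [L T^-1]; d [L]; t [T].
d × t → [L T] ✗
d ÷ t → [L T^-1] ✓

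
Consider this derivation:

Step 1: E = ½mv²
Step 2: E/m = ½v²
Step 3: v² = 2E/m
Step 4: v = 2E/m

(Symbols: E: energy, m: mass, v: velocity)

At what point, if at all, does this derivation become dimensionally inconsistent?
Step 4

Step 1: E = ½mv² → LHS [L^2 M T^-2], RHS [L^2 M T^-2] ✓
Step 2: E/m = ½v² → LHS [L^2 T^-2], RHS [L^2 T^-2] ✓
Step 3: v² = 2E/m → LHS [L^2 T^-2], RHS [L^2 T^-2] ✓
Step 4: v = 2E/m → LHS [L T^-1], RHS [L^2 T^-2] ✗

The first dimensional inconsistency appears in step 4: v = 2E/m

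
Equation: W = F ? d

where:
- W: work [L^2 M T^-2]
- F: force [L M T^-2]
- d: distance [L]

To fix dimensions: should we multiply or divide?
multiplication (×): W = F × d

W [L^2 M T^-2]; F [L M T^-2]; d [L].
F × d → [L^2 M T^-2] ✓
F ÷ d → [M T^-2] ✗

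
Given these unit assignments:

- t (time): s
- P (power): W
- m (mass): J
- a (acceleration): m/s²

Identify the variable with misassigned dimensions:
m

The variable m (mass) should have units kg, not J.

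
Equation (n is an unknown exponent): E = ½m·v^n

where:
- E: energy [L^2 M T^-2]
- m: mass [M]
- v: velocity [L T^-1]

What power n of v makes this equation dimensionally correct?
n = 2

E has dimensions [L^2 M T^-2]; v has dimensions [L T^-1].
The rest of the RHS has dimensions [M], so v^n must supply [L^2 T^-2].
With n = 2: ½m·v^2 has dimensions [L^2 M T^-2], matching the LHS ✓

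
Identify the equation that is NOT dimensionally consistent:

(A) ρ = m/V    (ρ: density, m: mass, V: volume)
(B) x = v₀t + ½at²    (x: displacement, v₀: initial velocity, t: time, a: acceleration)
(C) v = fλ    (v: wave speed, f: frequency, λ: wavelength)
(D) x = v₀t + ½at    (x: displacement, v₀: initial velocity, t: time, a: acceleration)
(D) x = v₀t + ½at

The equation (D) x = v₀t + ½at is dimensionally incorrect.

LHS (x): [L]
RHS terms:
  - v₀t: [L] ✓
  - ½at: [L T^-1] ✗ (does not match LHS)

The dimensions do not match. The other three equations balance.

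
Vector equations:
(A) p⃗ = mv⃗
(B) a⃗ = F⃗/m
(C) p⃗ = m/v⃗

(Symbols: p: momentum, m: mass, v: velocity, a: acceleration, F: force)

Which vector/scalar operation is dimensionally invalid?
(C) p⃗ = m/v⃗

(A) p⃗ = mv⃗: LHS [L M T^-1], RHS [L M T^-1] ✓ — mass (scalar) times velocity (vector)
(B) a⃗ = F⃗/m: LHS [L T^-2], RHS [L T^-2] ✓ — force (vector) divided by mass (scalar)
(C) p⃗ = m/v⃗: LHS [L M T^-1], RHS [L^-1 M T] ✗ — momentum is mass times velocity; should be mv⃗ (and division by a vector is undefined)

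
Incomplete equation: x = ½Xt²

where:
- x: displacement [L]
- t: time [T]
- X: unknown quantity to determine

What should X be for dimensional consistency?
X = a (acceleration), dimensions [L T^-2]

x has dimensions [L]; the rest of the RHS (½ t²) has dimensions [T^2].
So X must have dimensions [L T^-2] — X = a (acceleration).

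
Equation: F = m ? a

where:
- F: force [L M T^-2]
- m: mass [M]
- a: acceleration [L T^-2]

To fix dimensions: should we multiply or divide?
multiplication (×): F = m × a

F [L M T^-2]; m [M]; a [L T^-2].
m × a → [L M T^-2] ✓
m ÷ a → [L^-1 M T^2] ✗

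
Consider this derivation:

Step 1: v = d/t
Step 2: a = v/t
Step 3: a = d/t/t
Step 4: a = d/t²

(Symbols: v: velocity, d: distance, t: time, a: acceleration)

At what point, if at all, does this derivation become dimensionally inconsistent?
No step introduces an error — all steps are dimensionally consistent.

Step 1: v = d/t → LHS [L T^-1], RHS [L T^-1] ✓
Step 2: a = v/t → LHS [L T^-2], RHS [L T^-2] ✓
Step 3: a = d/t/t → LHS [L T^-2], RHS [L T^-2] ✓
Step 4: a = d/t² → LHS [L T^-2], RHS [L T^-2] ✓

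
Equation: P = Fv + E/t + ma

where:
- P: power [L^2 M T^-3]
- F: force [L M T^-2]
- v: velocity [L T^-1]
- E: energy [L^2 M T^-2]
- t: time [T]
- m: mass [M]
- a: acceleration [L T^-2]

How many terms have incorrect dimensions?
1

LHS P: [L^2 M T^-3]
- Fv: [L^2 M T^-3] ✓
- E/t: [L^2 M T^-3] ✓
- ma: [L M T^-2] ✗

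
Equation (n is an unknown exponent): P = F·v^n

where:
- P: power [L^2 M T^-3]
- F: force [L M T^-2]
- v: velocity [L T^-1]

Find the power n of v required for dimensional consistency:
n = 1

P has dimensions [L^2 M T^-3]; v has dimensions [L T^-1].
The rest of the RHS has dimensions [L M T^-2], so v^n must supply [L T^-1].
With n = 1: F·v^1 has dimensions [L^2 M T^-3], matching the LHS ✓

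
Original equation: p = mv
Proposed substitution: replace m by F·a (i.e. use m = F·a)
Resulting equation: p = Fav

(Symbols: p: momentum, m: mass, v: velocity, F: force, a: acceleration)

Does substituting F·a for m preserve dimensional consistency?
No

[m] = [M] and [F·a] = [L^2 M T^-4]. These differ, so the substitution replaces a quantity by one of different dimensions and the result p = Fav has LHS [L M T^-1] vs RHS [L^3 M T^-5] — inconsistent.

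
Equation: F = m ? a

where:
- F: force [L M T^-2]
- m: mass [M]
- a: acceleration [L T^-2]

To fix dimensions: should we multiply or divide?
multiplication (×): F = m × a

F [L M T^-2]; m [M]; a [L T^-2].
m × a → [L M T^-2] ✓
m ÷ a → [L^-1 M T^2] ✗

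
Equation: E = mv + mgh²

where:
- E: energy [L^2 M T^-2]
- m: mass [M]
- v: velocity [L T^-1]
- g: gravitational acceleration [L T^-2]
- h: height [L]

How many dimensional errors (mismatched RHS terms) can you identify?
2

LHS E: [L^2 M T^-2]
- mv: [L M T^-1] ✗
- mgh²: [L^3 M T^-2] ✗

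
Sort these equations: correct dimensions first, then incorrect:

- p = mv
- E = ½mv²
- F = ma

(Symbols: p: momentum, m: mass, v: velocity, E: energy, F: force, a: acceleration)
Dimensionally correct: p = mv, E = ½mv², F = ma
Dimensionally incorrect: none
Ordered (correct first, then incorrect): p = mv, E = ½mv², F = ma

- p = mv: LHS [L M T^-1], RHS [L M T^-1] → correct ✓
- E = ½mv²: LHS [L^2 M T^-2], RHS [L^2 M T^-2] → correct ✓
- F = ma: LHS [L M T^-2], RHS [L M T^-2] → correct ✓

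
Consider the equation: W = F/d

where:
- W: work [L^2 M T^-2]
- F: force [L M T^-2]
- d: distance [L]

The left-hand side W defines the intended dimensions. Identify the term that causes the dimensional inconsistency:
The right-hand side term F/d

W has dimensions [L^2 M T^-2], but F/d has dimensions [M T^-2], so the term F/d is dimensionally wrong for W.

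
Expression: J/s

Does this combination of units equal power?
Yes

The expression J/s has dimensions [L^2 M T^-3], which is exactly power [L^2 M T^-3].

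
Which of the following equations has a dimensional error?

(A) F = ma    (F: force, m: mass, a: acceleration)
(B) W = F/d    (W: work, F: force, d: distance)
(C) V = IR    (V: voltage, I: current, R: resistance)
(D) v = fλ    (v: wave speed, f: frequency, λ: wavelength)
(B) W = F/d

The equation (B) W = F/d is dimensionally incorrect.

LHS (W): [L^2 M T^-2]
RHS (F/d): [M T^-2] ✗

The dimensions do not match. The other three equations balance.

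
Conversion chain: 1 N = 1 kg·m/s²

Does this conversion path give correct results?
The chain is correct (no errors).

Correct: Newton is defined as kg·m/s²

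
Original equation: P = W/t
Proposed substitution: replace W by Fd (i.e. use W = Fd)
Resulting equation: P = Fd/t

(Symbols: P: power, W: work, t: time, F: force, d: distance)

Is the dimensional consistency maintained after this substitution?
Yes

[W] = [L^2 M T^-2] and [Fd] = [L^2 M T^-2]. These match, so the substitution replaces a quantity by one of the same dimensions and the result P = Fd/t has LHS [L^2 M T^-3] vs RHS [L^2 M T^-3] — still consistent.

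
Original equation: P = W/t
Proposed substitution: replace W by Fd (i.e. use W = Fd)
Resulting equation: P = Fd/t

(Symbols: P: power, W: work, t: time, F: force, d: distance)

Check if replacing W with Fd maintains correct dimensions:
Yes

[W] = [L^2 M T^-2] and [Fd] = [L^2 M T^-2]. These match, so the substitution replaces a quantity by one of the same dimensions and the result P = Fd/t has LHS [L^2 M T^-3] vs RHS [L^2 M T^-3] — still consistent.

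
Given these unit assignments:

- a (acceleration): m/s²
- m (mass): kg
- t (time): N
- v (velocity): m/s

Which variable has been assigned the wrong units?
t

The variable t (time) should have units s, not N.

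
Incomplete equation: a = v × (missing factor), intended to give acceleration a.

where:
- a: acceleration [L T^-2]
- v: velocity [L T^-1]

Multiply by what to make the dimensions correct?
1/t (inverse time), dimensions [T^-1]

a has dimensions [L T^-2] and v has dimensions [L T^-1].
The missing factor must have dimensions [L T^-2] / [L T^-1] = [T^-1], i.e. inverse time (1/t).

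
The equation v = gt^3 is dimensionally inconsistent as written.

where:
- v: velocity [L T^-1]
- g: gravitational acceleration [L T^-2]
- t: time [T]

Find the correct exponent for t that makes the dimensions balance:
The exponent of t should be 1: v = gt

The LHS v has dimensions [L T^-1]; t has dimensions [T].
As written, the RHS gt^3 (exponent 3 on t) has dimensions [L T], which does not match.
With exponent 1, the RHS gt has dimensions [L T^-1], matching the LHS.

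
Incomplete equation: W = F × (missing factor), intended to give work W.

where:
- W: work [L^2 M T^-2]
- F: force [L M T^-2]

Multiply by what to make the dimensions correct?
d (distance), dimensions [L]

W has dimensions [L^2 M T^-2] and F has dimensions [L M T^-2].
The missing factor must have dimensions [L^2 M T^-2] / [L M T^-2] = [L], i.e. distance (d).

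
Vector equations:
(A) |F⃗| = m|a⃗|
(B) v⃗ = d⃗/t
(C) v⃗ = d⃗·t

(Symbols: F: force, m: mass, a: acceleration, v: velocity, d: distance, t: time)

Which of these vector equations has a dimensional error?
(C) v⃗ = d⃗·t

(A) |F⃗| = m|a⃗|: LHS [L M T^-2], RHS [L M T^-2] ✓ — magnitudes of vectors are scalars
(B) v⃗ = d⃗/t: LHS [L T^-1], RHS [L T^-1] ✓ — displacement (vector) divided by time (scalar)
(C) v⃗ = d⃗·t: LHS [L T^-1], RHS [L T] ✗ — velocity is displacement per time; should be d⃗/t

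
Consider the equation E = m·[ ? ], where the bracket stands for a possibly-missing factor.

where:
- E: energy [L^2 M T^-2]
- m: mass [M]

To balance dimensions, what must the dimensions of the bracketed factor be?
[L^2 T^-2] — velocity squared (e.g. v²)

E has dimensions [L^2 M T^-2]; m has dimensions [M].
The bracketed factor must supply [L^2 M T^-2] / [M] = [L^2 T^-2].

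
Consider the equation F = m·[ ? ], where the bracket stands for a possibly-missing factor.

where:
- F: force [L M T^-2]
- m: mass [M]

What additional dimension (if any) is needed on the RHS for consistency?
[L T^-2] — acceleration (e.g. a)

F has dimensions [L M T^-2]; m has dimensions [M].
The bracketed factor must supply [L M T^-2] / [M] = [L T^-2].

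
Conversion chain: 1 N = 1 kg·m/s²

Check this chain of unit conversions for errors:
The chain is correct (no errors).

Correct: Newton is defined as kg·m/s²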